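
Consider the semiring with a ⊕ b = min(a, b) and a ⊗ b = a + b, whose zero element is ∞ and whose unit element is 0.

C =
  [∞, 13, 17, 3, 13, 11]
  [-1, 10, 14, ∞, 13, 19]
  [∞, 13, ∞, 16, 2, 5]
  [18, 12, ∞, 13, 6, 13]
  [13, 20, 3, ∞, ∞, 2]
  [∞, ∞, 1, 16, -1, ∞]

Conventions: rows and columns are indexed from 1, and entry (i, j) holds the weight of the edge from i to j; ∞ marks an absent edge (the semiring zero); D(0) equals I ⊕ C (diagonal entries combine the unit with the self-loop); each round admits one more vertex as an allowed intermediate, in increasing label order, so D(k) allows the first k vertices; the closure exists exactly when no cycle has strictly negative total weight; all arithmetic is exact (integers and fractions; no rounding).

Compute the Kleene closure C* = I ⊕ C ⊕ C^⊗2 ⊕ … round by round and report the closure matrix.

D(0):
  [0, 13, 17, 3, 13, 11]
  [-1, 0, 14, ∞, 13, 19]
  [∞, 13, 0, 16, 2, 5]
  [18, 12, ∞, 0, 6, 13]
  [13, 20, 3, ∞, 0, 2]
  [∞, ∞, 1, 16, -1, 0]
D(1):
  [0, 13, 17, 3, 13, 11]
  [-1, 0, 14, 2, 12, 10]
  [∞, 13, 0, 16, 2, 5]
  [18, 12, 35, 0, 6, 13]
  [13, 20, 3, 16, 0, 2]
  [∞, ∞, 1, 16, -1, 0]
D(2):
  [0, 13, 17, 3, 13, 11]
  [-1, 0, 14, 2, 12, 10]
  [12, 13, 0, 15, 2, 5]
  [11, 12, 26, 0, 6, 13]
  [13, 20, 3, 16, 0, 2]
  [∞, ∞, 1, 16, -1, 0]
D(3):
  [0, 13, 17, 3, 13, 11]
  [-1, 0, 14, 2, 12, 10]
  [12, 13, 0, 15, 2, 5]
  [11, 12, 26, 0, 6, 13]
  [13, 16, 3, 16, 0, 2]
  [13, 14, 1, 16, -1, 0]
D(4):
  [0, 13, 17, 3, 9, 11]
  [-1, 0, 14, 2, 8, 10]
  [12, 13, 0, 15, 2, 5]
  [11, 12, 26, 0, 6, 13]
  [13, 16, 3, 16, 0, 2]
  [13, 14, 1, 16, -1, 0]
D(5):
  [0, 13, 12, 3, 9, 11]
  [-1, 0, 11, 2, 8, 10]
  [12, 13, 0, 15, 2, 4]
  [11, 12, 9, 0, 6, 8]
  [13, 16, 3, 16, 0, 2]
  [12, 14, 1, 15, -1, 0]
D(6):
  [0, 13, 12, 3, 9, 11]
  [-1, 0, 11, 2, 8, 10]
  [12, 13, 0, 15, 2, 4]
  [11, 12, 9, 0, 6, 8]
  [13, 16, 3, 16, 0, 2]
  [12, 14, 1, 15, -1, 0]
Answer: C* = [[0, 13, 12, 3, 9, 11], [-1, 0, 11, 2, 8, 10], [12, 13, 0, 15, 2, 4], [11, 12, 9, 0, 6, 8], [13, 16, 3, 16, 0, 2], [12, 14, 1, 15, -1, 0]]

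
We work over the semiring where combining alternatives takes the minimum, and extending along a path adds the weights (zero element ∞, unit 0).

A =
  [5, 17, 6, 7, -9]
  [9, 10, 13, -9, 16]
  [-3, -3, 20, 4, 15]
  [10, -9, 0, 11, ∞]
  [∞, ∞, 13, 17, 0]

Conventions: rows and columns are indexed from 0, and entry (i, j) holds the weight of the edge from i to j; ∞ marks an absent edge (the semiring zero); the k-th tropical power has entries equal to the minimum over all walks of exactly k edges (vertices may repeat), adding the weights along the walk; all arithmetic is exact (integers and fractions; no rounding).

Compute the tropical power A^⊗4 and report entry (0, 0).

A^⊗2:
  [3, -2, 4, 8, -9]
  [1, -18, -9, 1, 0]
  [2, -5, 3, -12, -12]
  [-3, -3, 4, -18, 1]
  [10, 8, 13, 17, 0]
A^⊗3:
  [1, -1, 4, -11, -9]
  [-12, -12, -5, -27, -8]
  [-2, -21, -12, -14, -12]
  [-8, -27, -18, -12, -12]
  [10, 8, 13, -1, 0]
A^⊗4:
  [-1, -20, -11, -10, -9]
  [-17, -36, -27, -21, -21]
  [-15, -23, -14, -30, -12]
  [-21, -21, -14, -36, -17]
  [9, -10, -1, -1, 0]
Key observation: the optimum is the walk 0->3->1->3->0, with weight 7 + (-9) + (-9) + 10 = -1.
Optimal value attained by: walk 0->3->1->3->0.
Answer: (A^⊗4)[0][0] = -1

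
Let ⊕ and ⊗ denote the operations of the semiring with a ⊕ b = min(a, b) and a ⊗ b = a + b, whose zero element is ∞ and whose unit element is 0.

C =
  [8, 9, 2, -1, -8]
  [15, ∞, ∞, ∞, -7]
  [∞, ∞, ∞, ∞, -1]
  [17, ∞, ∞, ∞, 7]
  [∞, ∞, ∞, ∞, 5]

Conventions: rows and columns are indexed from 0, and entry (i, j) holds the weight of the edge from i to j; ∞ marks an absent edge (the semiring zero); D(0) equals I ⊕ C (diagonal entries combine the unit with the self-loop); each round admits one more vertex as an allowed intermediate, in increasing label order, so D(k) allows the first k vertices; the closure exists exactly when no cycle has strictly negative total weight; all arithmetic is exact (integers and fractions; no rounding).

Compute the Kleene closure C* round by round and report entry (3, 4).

D(0):
  [0, 9, 2, -1, -8]
  [15, 0, ∞, ∞, -7]
  [∞, ∞, 0, ∞, -1]
  [17, ∞, ∞, 0, 7]
  [∞, ∞, ∞, ∞, 0]
D(1):
  [0, 9, 2, -1, -8]
  [15, 0, 17, 14, -7]
  [∞, ∞, 0, ∞, -1]
  [17, 26, 19, 0, 7]
  [∞, ∞, ∞, ∞, 0]
D(2):
  [0, 9, 2, -1, -8]
  [15, 0, 17, 14, -7]
  [∞, ∞, 0, ∞, -1]
  [17, 26, 19, 0, 7]
  [∞, ∞, ∞, ∞, 0]
D(3):
  [0, 9, 2, -1, -8]
  [15, 0, 17, 14, -7]
  [∞, ∞, 0, ∞, -1]
  [17, 26, 19, 0, 7]
  [∞, ∞, ∞, ∞, 0]
D(4):
  [0, 9, 2, -1, -8]
  [15, 0, 17, 14, -7]
  [∞, ∞, 0, ∞, -1]
  [17, 26, 19, 0, 7]
  [∞, ∞, ∞, ∞, 0]
D(5):
  [0, 9, 2, -1, -8]
  [15, 0, 17, 14, -7]
  [∞, ∞, 0, ∞, -1]
  [17, 26, 19, 0, 7]
  [∞, ∞, ∞, ∞, 0]
Answer: C*[3][4] = 7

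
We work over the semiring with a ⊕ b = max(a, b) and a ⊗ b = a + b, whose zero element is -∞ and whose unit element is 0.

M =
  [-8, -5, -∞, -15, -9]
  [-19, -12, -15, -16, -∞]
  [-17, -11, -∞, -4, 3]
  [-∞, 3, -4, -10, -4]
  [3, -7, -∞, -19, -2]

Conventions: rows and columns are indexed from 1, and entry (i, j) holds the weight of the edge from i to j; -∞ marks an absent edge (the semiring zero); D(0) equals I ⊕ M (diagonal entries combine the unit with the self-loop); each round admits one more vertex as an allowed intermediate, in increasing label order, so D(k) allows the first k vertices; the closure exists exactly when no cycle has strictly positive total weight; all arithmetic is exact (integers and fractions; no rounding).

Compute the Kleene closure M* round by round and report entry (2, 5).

D(0):
  [0, -5, -∞, -15, -9]
  [-19, 0, -15, -16, -∞]
  [-17, -11, 0, -4, 3]
  [-∞, 3, -4, 0, -4]
  [3, -7, -∞, -19, 0]
D(1):
  [0, -5, -∞, -15, -9]
  [-19, 0, -15, -16, -28]
  [-17, -11, 0, -4, 3]
  [-∞, 3, -4, 0, -4]
  [3, -2, -∞, -12, 0]
D(2):
  [0, -5, -20, -15, -9]
  [-19, 0, -15, -16, -28]
  [-17, -11, 0, -4, 3]
  [-16, 3, -4, 0, -4]
  [3, -2, -17, -12, 0]
D(3):
  [0, -5, -20, -15, -9]
  [-19, 0, -15, -16, -12]
  [-17, -11, 0, -4, 3]
  [-16, 3, -4, 0, -1]
  [3, -2, -17, -12, 0]
D(4):
  [0, -5, -19, -15, -9]
  [-19, 0, -15, -16, -12]
  [-17, -1, 0, -4, 3]
  [-16, 3, -4, 0, -1]
  [3, -2, -16, -12, 0]
D(5):
  [0, -5, -19, -15, -9]
  [-9, 0, -15, -16, -12]
  [6, 1, 0, -4, 3]
  [2, 3, -4, 0, -1]
  [3, -2, -16, -12, 0]
Answer: M*[2][5] = -12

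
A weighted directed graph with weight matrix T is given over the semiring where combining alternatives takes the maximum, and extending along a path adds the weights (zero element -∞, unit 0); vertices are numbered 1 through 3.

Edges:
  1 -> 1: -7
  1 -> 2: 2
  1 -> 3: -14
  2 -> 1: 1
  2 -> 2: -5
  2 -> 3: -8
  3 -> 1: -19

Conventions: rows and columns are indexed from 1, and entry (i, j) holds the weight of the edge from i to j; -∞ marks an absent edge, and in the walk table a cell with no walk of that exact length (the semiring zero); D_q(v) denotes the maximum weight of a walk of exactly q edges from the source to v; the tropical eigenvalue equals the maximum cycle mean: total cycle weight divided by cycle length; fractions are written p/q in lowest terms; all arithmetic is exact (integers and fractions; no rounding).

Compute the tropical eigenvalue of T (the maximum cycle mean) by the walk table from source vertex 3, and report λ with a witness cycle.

q=0: [-∞, -∞, 0]
q=1: [-19, -∞, -∞]
q=2: [-26, -17, -33]
q=3: [-16, -22, -25]
Optimal cycle mean attained by: cycle 1->2->1, total 2 + 1, length 2.
Answer: λ = 3/2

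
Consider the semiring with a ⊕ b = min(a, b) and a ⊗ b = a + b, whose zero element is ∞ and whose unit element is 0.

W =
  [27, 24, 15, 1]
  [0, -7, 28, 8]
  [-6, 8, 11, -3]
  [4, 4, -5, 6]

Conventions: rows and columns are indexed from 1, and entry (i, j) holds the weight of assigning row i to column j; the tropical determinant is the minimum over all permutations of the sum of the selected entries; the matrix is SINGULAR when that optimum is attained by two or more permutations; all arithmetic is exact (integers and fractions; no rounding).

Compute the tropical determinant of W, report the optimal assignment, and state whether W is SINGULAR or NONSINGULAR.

σ = (1, 2, 3, 4): 27 + (-7) + 11 + 6 = 37
σ = (1, 2, 4, 3): 27 + (-7) + (-3) + (-5) = 12
σ = (1, 3, 2, 4): 27 + 28 + 8 + 6 = 69
σ = (1, 3, 4, 2): 27 + 28 + (-3) + 4 = 56
σ = (1, 4, 2, 3): 27 + 8 + 8 + (-5) = 38
σ = (1, 4, 3, 2): 27 + 8 + 11 + 4 = 50
σ = (2, 1, 3, 4): 24 + 0 + 11 + 6 = 41
σ = (2, 1, 4, 3): 24 + 0 + (-3) + (-5) = 16
σ = (2, 3, 1, 4): 24 + 28 + (-6) + 6 = 52
σ = (2, 3, 4, 1): 24 + 28 + (-3) + 4 = 53
σ = (2, 4, 1, 3): 24 + 8 + (-6) + (-5) = 21
σ = (2, 4, 3, 1): 24 + 8 + 11 + 4 = 47
σ = (3, 1, 2, 4): 15 + 0 + 8 + 6 = 29
σ = (3, 1, 4, 2): 15 + 0 + (-3) + 4 = 16
σ = (3, 2, 1, 4): 15 + (-7) + (-6) + 6 = 8
σ = (3, 2, 4, 1): 15 + (-7) + (-3) + 4 = 9
σ = (3, 4, 1, 2): 15 + 8 + (-6) + 4 = 21
σ = (3, 4, 2, 1): 15 + 8 + 8 + 4 = 35
σ = (4, 1, 2, 3): 1 + 0 + 8 + (-5) = 4
σ = (4, 1, 3, 2): 1 + 0 + 11 + 4 = 16
σ = (4, 2, 1, 3): 1 + (-7) + (-6) + (-5) = -17
σ = (4, 2, 3, 1): 1 + (-7) + 11 + 4 = 9
σ = (4, 3, 1, 2): 1 + 28 + (-6) + 4 = 27
σ = (4, 3, 2, 1): 1 + 28 + 8 + 4 = 41
Optimal value attained by: σ = (4, 2, 1, 3).
Answer: det⊕(W) = -17; verdict: NONSINGULAR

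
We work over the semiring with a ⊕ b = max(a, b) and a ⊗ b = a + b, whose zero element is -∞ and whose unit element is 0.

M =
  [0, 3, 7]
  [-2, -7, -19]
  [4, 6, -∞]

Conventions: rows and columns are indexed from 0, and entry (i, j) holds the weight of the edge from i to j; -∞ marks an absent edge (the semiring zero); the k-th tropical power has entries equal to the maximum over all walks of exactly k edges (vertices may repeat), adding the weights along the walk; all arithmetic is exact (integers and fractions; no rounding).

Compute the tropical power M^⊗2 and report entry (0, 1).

M^⊗2:
  [11, 13, 7]
  [-2, 1, 5]
  [4, 7, 11]
Key observation: the optimum is the walk 0->2->1, with weight 7 + 6 = 13.
Optimal value attained by: walk 0->2->1.
Answer: (M^⊗2)[0][1] = 13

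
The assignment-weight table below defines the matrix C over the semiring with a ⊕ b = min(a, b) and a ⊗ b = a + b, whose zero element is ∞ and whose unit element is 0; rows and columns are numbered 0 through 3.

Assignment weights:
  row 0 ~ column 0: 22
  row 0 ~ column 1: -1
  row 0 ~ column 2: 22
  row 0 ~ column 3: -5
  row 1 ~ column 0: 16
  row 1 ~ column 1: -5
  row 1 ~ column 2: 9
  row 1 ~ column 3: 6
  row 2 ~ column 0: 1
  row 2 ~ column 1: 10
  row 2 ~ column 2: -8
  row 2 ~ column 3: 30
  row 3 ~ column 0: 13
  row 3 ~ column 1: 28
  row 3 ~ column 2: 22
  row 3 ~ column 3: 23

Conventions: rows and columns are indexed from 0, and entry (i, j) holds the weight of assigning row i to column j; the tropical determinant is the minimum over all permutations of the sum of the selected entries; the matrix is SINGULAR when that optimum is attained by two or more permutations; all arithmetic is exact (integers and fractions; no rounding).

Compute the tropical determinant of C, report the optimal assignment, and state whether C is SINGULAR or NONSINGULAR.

σ = (0, 1, 2, 3): 22 + (-5) + (-8) + 23 = 32
σ = (0, 1, 3, 2): 22 + (-5) + 30 + 22 = 69
σ = (0, 2, 1, 3): 22 + 9 + 10 + 23 = 64
σ = (0, 2, 3, 1): 22 + 9 + 30 + 28 = 89
σ = (0, 3, 1, 2): 22 + 6 + 10 + 22 = 60
σ = (0, 3, 2, 1): 22 + 6 + (-8) + 28 = 48
σ = (1, 0, 2, 3): (-1) + 16 + (-8) + 23 = 30
σ = (1, 0, 3, 2): (-1) + 16 + 30 + 22 = 67
σ = (1, 2, 0, 3): (-1) + 9 + 1 + 23 = 32
σ = (1, 2, 3, 0): (-1) + 9 + 30 + 13 = 51
σ = (1, 3, 0, 2): (-1) + 6 + 1 + 22 = 28
σ = (1, 3, 2, 0): (-1) + 6 + (-8) + 13 = 10
σ = (2, 0, 1, 3): 22 + 16 + 10 + 23 = 71
σ = (2, 0, 3, 1): 22 + 16 + 30 + 28 = 96
σ = (2, 1, 0, 3): 22 + (-5) + 1 + 23 = 41
σ = (2, 1, 3, 0): 22 + (-5) + 30 + 13 = 60
σ = (2, 3, 0, 1): 22 + 6 + 1 + 28 = 57
σ = (2, 3, 1, 0): 22 + 6 + 10 + 13 = 51
σ = (3, 0, 1, 2): (-5) + 16 + 10 + 22 = 43
σ = (3, 0, 2, 1): (-5) + 16 + (-8) + 28 = 31
σ = (3, 1, 0, 2): (-5) + (-5) + 1 + 22 = 13
σ = (3, 1, 2, 0): (-5) + (-5) + (-8) + 13 = -5
σ = (3, 2, 0, 1): (-5) + 9 + 1 + 28 = 33
σ = (3, 2, 1, 0): (-5) + 9 + 10 + 13 = 27
Optimal value attained by: σ = (3, 1, 2, 0).
Answer: det⊕(C) = -5; verdict: NONSINGULAR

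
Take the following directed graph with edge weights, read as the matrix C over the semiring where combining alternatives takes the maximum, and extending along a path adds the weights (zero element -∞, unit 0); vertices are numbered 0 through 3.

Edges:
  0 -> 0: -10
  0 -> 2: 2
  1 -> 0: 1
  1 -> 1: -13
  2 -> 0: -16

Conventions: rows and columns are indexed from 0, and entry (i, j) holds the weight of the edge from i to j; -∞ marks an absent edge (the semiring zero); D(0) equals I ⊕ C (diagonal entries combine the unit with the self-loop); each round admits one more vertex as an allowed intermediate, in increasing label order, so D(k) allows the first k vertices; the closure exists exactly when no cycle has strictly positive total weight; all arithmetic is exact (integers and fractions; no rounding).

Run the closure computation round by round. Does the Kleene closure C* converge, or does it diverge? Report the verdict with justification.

D(0):
  [0, -∞, 2, -∞]
  [1, 0, -∞, -∞]
  [-16, -∞, 0, -∞]
  [-∞, -∞, -∞, 0]
D(1):
  [0, -∞, 2, -∞]
  [1, 0, 3, -∞]
  [-16, -∞, 0, -∞]
  [-∞, -∞, -∞, 0]
D(2):
  [0, -∞, 2, -∞]
  [1, 0, 3, -∞]
  [-16, -∞, 0, -∞]
  [-∞, -∞, -∞, 0]
D(3):
  [0, -∞, 2, -∞]
  [1, 0, 3, -∞]
  [-16, -∞, 0, -∞]
  [-∞, -∞, -∞, 0]
D(4):
  [0, -∞, 2, -∞]
  [1, 0, 3, -∞]
  [-16, -∞, 0, -∞]
  [-∞, -∞, -∞, 0]
Key observation: every diagonal entry stays at the unit through all rounds, so no improving cycle exists.
Answer: CONVERGES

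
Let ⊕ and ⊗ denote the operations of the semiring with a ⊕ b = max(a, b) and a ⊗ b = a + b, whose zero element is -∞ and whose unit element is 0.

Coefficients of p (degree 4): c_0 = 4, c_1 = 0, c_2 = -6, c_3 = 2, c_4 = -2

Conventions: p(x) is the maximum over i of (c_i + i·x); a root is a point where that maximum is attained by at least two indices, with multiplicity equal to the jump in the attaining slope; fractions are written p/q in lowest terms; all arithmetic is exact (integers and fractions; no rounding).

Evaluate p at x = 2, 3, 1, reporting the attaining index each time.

p(2) = max(4+0·2=4, 0+1·2=2, -6+2·2=-2, 2+3·2=8, -2+4·2=6) = 8 (attained by i=3)
p(3) = max(4+0·3=4, 0+1·3=3, -6+2·3=0, 2+3·3=11, -2+4·3=10) = 11 (attained by i=3)
p(1) = max(4+0·1=4, 0+1·1=1, -6+2·1=-4, 2+3·1=5, -2+4·1=2) = 5 (attained by i=3)
Answer: p(2) = 8; p(3) = 11; p(1) = 5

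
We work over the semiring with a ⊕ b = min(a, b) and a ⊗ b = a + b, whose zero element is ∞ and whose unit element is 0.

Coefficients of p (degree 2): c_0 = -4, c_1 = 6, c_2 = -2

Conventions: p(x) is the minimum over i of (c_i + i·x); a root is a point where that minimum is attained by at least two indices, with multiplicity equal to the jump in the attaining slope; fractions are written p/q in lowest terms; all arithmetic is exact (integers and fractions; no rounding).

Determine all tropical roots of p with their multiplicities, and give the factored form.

hull edge (i=0, c=-4) to (i=2, c=-2): slope 1, span 2
Factored form: p(x) = -2 ⊗ (x ⊕ (-1)) ⊗ (x ⊕ (-1))
Answer: roots = -1 (mult 2)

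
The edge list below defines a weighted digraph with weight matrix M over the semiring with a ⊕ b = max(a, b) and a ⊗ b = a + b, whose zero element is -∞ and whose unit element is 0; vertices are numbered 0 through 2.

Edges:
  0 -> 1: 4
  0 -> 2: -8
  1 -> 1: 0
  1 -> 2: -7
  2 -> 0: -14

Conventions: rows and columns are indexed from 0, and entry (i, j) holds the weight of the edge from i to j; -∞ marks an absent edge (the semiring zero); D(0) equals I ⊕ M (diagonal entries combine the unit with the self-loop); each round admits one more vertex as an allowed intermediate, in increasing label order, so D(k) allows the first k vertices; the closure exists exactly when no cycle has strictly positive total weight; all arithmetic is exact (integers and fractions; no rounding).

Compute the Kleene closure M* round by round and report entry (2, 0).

D(0):
  [0, 4, -8]
  [-∞, 0, -7]
  [-14, -∞, 0]
D(1):
  [0, 4, -8]
  [-∞, 0, -7]
  [-14, -10, 0]
D(2):
  [0, 4, -3]
  [-∞, 0, -7]
  [-14, -10, 0]
D(3):
  [0, 4, -3]
  [-21, 0, -7]
  [-14, -10, 0]
Answer: M*[2][0] = -14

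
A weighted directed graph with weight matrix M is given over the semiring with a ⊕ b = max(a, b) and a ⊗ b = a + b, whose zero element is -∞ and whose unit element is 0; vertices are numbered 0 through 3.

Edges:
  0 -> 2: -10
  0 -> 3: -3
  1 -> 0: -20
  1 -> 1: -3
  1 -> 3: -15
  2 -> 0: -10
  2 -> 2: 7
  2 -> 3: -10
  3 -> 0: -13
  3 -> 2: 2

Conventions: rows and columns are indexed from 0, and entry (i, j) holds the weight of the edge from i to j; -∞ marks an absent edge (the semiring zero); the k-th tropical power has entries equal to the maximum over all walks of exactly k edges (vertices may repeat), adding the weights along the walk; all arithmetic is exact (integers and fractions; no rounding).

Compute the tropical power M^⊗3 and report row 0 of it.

M^⊗2:
  [-16, -∞, -1, -20]
  [-23, -6, -13, -18]
  [-3, -∞, 14, -3]
  [-8, -∞, 9, -8]
M^⊗3:
  [-11, -∞, 6, -11]
  [-23, -9, -6, -21]
  [4, -∞, 21, 4]
  [-1, -∞, 16, -1]
Answer: row 0 of M^⊗3 = [-11, -∞, 6, -11]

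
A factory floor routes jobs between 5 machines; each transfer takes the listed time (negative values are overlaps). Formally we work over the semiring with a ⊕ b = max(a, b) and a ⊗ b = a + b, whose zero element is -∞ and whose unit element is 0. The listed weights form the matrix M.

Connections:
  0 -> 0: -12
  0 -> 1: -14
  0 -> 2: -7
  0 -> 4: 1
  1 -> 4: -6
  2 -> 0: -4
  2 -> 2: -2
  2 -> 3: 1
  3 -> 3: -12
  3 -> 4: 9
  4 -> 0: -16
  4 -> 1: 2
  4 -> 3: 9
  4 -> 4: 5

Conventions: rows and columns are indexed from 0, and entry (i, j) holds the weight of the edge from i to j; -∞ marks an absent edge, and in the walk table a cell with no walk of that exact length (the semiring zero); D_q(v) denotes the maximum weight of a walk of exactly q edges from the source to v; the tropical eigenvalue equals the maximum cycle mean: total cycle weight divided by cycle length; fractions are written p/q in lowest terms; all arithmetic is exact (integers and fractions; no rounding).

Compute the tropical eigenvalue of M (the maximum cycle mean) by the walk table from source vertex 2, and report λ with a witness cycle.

q=0: [-∞, -∞, 0, -∞, -∞]
q=1: [-4, -∞, -2, 1, -∞]
q=2: [-6, -18, -4, -1, 10]
q=3: [-6, 12, -6, 19, 15]
q=4: [-1, 17, -8, 24, 28]
q=5: [12, 30, -8, 37, 33]
Optimal cycle mean attained by: cycle 3->4->3, total 9 + 9, length 2.
Answer: λ = 9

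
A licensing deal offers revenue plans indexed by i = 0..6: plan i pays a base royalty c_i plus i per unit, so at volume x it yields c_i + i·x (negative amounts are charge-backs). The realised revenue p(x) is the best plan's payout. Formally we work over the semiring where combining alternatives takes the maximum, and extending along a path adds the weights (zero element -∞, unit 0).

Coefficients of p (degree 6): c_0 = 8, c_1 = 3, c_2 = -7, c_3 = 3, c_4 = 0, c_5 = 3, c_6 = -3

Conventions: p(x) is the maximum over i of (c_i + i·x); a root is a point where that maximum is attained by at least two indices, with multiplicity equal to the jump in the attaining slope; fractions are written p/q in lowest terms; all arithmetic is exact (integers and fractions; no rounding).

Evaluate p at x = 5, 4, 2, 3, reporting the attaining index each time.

p(5) = max(8+0·5=8, 3+1·5=8, -7+2·5=3, 3+3·5=18, 0+4·5=20, 3+5·5=28, -3+6·5=27) = 28 (attained by i=5)
p(4) = max(8+0·4=8, 3+1·4=7, -7+2·4=1, 3+3·4=15, 0+4·4=16, 3+5·4=23, -3+6·4=21) = 23 (attained by i=5)
p(2) = max(8+0·2=8, 3+1·2=5, -7+2·2=-3, 3+3·2=9, 0+4·2=8, 3+5·2=13, -3+6·2=9) = 13 (attained by i=5)
p(3) = max(8+0·3=8, 3+1·3=6, -7+2·3=-1, 3+3·3=12, 0+4·3=12, 3+5·3=18, -3+6·3=15) = 18 (attained by i=5)
Answer: p(5) = 28; p(4) = 23; p(2) = 13; p(3) = 18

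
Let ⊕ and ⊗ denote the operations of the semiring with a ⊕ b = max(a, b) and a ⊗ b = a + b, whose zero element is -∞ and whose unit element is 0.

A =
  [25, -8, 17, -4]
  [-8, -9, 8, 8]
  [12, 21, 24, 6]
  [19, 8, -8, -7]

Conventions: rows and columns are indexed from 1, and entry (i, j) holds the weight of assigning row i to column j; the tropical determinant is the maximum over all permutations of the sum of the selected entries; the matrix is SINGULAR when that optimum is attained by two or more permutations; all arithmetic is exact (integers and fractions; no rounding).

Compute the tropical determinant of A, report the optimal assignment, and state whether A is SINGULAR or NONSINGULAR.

σ = (1, 2, 3, 4): 25 + (-9) + 24 + (-7) = 33
σ = (1, 2, 4, 3): 25 + (-9) + 6 + (-8) = 14
σ = (1, 3, 2, 4): 25 + 8 + 21 + (-7) = 47
σ = (1, 3, 4, 2): 25 + 8 + 6 + 8 = 47
σ = (1, 4, 2, 3): 25 + 8 + 21 + (-8) = 46
σ = (1, 4, 3, 2): 25 + 8 + 24 + 8 = 65
σ = (2, 1, 3, 4): (-8) + (-8) + 24 + (-7) = 1
σ = (2, 1, 4, 3): (-8) + (-8) + 6 + (-8) = -18
σ = (2, 3, 1, 4): (-8) + 8 + 12 + (-7) = 5
σ = (2, 3, 4, 1): (-8) + 8 + 6 + 19 = 25
σ = (2, 4, 1, 3): (-8) + 8 + 12 + (-8) = 4
σ = (2, 4, 3, 1): (-8) + 8 + 24 + 19 = 43
σ = (3, 1, 2, 4): 17 + (-8) + 21 + (-7) = 23
σ = (3, 1, 4, 2): 17 + (-8) + 6 + 8 = 23
σ = (3, 2, 1, 4): 17 + (-9) + 12 + (-7) = 13
σ = (3, 2, 4, 1): 17 + (-9) + 6 + 19 = 33
σ = (3, 4, 1, 2): 17 + 8 + 12 + 8 = 45
σ = (3, 4, 2, 1): 17 + 8 + 21 + 19 = 65
σ = (4, 1, 2, 3): (-4) + (-8) + 21 + (-8) = 1
σ = (4, 1, 3, 2): (-4) + (-8) + 24 + 8 = 20
σ = (4, 2, 1, 3): (-4) + (-9) + 12 + (-8) = -9
σ = (4, 2, 3, 1): (-4) + (-9) + 24 + 19 = 30
σ = (4, 3, 1, 2): (-4) + 8 + 12 + 8 = 24
σ = (4, 3, 2, 1): (-4) + 8 + 21 + 19 = 44
Optimal value attained by: σ = (1, 4, 3, 2).
Answer: det⊕(A) = 65; verdict: SINGULAR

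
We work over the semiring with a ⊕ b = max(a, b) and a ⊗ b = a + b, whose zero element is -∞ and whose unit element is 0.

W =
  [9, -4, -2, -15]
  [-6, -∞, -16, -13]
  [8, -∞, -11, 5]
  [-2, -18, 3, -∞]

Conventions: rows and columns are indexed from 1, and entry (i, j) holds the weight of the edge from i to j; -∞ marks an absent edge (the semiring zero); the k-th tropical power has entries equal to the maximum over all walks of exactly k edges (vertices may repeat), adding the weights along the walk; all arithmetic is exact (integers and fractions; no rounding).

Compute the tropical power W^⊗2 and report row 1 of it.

W^⊗2:
  [18, 5, 7, 3]
  [3, -10, -8, -11]
  [17, 4, 8, -6]
  [11, -6, -4, 8]
Answer: row 1 of W^⊗2 = [18, 5, 7, 3]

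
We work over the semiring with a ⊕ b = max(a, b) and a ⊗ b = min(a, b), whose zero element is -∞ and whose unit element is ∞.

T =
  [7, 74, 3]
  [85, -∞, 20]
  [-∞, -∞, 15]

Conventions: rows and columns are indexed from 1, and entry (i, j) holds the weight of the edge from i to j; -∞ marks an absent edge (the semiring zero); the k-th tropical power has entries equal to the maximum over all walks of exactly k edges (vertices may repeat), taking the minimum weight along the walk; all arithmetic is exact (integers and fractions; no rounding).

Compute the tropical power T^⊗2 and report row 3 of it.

T^⊗2:
  [74, 7, 20]
  [7, 74, 15]
  [-∞, -∞, 15]
Answer: row 3 of T^⊗2 = [-∞, -∞, 15]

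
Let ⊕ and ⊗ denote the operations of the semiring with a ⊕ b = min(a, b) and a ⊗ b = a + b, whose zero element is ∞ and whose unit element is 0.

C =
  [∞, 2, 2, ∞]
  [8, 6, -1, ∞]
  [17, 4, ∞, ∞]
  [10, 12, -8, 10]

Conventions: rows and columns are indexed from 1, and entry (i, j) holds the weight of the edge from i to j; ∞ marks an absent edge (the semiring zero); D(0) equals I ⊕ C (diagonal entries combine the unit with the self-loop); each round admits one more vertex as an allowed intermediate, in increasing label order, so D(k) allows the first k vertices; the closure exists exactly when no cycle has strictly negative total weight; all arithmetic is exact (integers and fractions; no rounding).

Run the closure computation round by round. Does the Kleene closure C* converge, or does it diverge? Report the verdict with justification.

D(0):
  [0, 2, 2, ∞]
  [8, 0, -1, ∞]
  [17, 4, 0, ∞]
  [10, 12, -8, 0]
D(1):
  [0, 2, 2, ∞]
  [8, 0, -1, ∞]
  [17, 4, 0, ∞]
  [10, 12, -8, 0]
D(2):
  [0, 2, 1, ∞]
  [8, 0, -1, ∞]
  [12, 4, 0, ∞]
  [10, 12, -8, 0]
D(3):
  [0, 2, 1, ∞]
  [8, 0, -1, ∞]
  [12, 4, 0, ∞]
  [4, -4, -8, 0]
D(4):
  [0, 2, 1, ∞]
  [8, 0, -1, ∞]
  [12, 4, 0, ∞]
  [4, -4, -8, 0]
Key observation: every diagonal entry stays at the unit through all rounds, so no improving cycle exists.
Answer: CONVERGES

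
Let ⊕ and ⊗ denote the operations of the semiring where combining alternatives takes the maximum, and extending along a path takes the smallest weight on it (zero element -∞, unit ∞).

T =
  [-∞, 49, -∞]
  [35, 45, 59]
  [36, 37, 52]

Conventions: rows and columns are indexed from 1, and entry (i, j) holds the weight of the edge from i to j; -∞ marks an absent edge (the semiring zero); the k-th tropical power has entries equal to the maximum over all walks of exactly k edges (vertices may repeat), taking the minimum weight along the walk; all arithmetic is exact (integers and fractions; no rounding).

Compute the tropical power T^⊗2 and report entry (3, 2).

T^⊗2:
  [35, 45, 49]
  [36, 45, 52]
  [36, 37, 52]
Key observation: the optimum is the walk 3->2->2, with weight 37 min 45 = 37.
Optimal value attained by: walk 3->2->2.
Answer: (T^⊗2)[3][2] = 37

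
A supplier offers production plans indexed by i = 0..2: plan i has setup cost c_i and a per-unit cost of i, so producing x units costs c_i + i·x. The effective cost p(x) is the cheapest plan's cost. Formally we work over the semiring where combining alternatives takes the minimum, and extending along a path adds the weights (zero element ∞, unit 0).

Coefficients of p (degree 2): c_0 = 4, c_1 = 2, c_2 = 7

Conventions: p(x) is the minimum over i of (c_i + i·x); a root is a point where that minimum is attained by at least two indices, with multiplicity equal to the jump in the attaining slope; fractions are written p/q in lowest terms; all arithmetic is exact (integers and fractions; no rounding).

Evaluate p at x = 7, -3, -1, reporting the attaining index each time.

p(7) = min(4+0·7=4, 2+1·7=9, 7+2·7=21) = 4 (attained by i=0)
p(-3) = min(4+0·(-3)=4, 2+1·(-3)=-1, 7+2·(-3)=1) = -1 (attained by i=1)
p(-1) = min(4+0·(-1)=4, 2+1·(-1)=1, 7+2·(-1)=5) = 1 (attained by i=1)
Answer: p(7) = 4; p(-3) = -1; p(-1) = 1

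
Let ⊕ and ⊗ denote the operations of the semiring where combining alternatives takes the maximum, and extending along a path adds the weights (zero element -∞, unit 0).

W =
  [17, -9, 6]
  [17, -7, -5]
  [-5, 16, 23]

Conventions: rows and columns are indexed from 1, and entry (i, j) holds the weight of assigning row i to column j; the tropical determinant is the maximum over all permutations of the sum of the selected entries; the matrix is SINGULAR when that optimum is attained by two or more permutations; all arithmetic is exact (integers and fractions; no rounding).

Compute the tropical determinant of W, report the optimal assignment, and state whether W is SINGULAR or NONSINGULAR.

σ = (1, 2, 3): 17 + (-7) + 23 = 33
σ = (1, 3, 2): 17 + (-5) + 16 = 28
σ = (2, 1, 3): (-9) + 17 + 23 = 31
σ = (2, 3, 1): (-9) + (-5) + (-5) = -19
σ = (3, 1, 2): 6 + 17 + 16 = 39
σ = (3, 2, 1): 6 + (-7) + (-5) = -6
Optimal value attained by: σ = (3, 1, 2).
Answer: det⊕(W) = 39; verdict: NONSINGULAR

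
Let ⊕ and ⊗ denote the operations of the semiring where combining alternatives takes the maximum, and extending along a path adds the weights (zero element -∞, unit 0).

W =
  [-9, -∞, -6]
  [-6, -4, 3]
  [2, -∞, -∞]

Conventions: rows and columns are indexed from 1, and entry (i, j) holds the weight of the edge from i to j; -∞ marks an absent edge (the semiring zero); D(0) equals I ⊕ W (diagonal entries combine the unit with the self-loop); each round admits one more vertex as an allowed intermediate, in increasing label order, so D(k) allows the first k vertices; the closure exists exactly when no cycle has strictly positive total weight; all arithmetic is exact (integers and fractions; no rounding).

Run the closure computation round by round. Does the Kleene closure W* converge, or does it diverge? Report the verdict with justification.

D(0):
  [0, -∞, -6]
  [-6, 0, 3]
  [2, -∞, 0]
D(1):
  [0, -∞, -6]
  [-6, 0, 3]
  [2, -∞, 0]
D(2):
  [0, -∞, -6]
  [-6, 0, 3]
  [2, -∞, 0]
D(3):
  [0, -∞, -6]
  [5, 0, 3]
  [2, -∞, 0]
Key observation: every diagonal entry stays at the unit through all rounds, so no improving cycle exists.
Answer: CONVERGES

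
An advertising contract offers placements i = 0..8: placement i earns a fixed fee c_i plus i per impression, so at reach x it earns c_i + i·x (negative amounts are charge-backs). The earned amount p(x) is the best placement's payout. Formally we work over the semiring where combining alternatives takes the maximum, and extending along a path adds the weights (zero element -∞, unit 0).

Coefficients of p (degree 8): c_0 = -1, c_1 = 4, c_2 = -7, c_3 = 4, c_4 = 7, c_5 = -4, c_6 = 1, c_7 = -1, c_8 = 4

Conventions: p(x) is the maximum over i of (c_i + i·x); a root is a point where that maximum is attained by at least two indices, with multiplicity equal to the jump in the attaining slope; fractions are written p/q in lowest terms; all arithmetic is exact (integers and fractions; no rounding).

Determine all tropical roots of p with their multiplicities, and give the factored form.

hull edge (i=0, c=-1) to (i=1, c=4): slope 5, span 1
hull edge (i=1, c=4) to (i=4, c=7): slope 1, span 3
hull edge (i=4, c=7) to (i=8, c=4): slope -3/4, span 4
Factored form: p(x) = 4 ⊗ (x ⊕ (-5)) ⊗ (x ⊕ (-1)) ⊗ (x ⊕ (-1)) ⊗ (x ⊕ (-1)) ⊗ (x ⊕ 3/4) ⊗ (x ⊕ 3/4) ⊗ (x ⊕ 3/4) ⊗ (x ⊕ 3/4)
Answer: roots = -5 (mult 1), -1 (mult 3), 3/4 (mult 4)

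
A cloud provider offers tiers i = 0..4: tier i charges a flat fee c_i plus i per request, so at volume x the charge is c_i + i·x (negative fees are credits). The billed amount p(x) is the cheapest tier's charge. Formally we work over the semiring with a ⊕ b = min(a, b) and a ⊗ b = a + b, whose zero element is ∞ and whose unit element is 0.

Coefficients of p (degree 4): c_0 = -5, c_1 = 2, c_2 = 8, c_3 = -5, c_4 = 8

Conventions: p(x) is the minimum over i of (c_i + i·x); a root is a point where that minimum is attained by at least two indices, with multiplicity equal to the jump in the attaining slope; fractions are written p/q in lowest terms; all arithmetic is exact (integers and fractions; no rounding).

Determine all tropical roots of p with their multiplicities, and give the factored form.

hull edge (i=0, c=-5) to (i=3, c=-5): slope 0, span 3
hull edge (i=3, c=-5) to (i=4, c=8): slope 13, span 1
Factored form: p(x) = 8 ⊗ (x ⊕ (-13)) ⊗ (x ⊕ 0) ⊗ (x ⊕ 0) ⊗ (x ⊕ 0)
Answer: roots = -13 (mult 1), 0 (mult 3)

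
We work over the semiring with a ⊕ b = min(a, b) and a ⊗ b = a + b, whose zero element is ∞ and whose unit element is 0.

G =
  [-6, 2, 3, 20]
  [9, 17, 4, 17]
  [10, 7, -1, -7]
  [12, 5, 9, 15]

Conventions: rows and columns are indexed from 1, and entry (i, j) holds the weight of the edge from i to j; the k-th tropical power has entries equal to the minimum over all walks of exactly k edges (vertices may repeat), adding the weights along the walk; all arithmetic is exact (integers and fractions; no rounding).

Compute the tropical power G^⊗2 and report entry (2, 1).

G^⊗2:
  [-12, -4, -3, -4]
  [3, 11, 3, -3]
  [4, -2, -2, -8]
  [6, 14, 8, 2]
Key observation: the optimum is the walk 2->1->1, with weight 9 + (-6) = 3.
Optimal value attained by: walk 2->1->1.
Answer: (G^⊗2)[2][1] = 3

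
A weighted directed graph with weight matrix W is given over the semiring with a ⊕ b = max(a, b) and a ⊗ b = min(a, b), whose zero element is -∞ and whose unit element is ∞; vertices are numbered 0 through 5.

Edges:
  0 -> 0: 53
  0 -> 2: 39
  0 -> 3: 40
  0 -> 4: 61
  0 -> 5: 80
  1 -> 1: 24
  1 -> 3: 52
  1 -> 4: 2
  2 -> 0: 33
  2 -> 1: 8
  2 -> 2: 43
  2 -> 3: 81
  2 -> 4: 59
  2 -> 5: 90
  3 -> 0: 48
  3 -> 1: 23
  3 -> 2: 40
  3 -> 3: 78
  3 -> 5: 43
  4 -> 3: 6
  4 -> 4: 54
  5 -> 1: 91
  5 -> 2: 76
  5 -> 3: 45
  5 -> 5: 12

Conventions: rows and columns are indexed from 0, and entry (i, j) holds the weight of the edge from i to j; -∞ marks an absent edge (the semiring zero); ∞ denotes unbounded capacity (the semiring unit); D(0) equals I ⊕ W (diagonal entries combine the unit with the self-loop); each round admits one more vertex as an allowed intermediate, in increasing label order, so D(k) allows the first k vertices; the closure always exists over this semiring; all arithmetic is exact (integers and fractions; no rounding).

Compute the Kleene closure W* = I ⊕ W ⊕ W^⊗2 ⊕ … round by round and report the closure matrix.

D(0):
  [∞, -∞, 39, 40, 61, 80]
  [-∞, ∞, -∞, 52, 2, -∞]
  [33, 8, ∞, 81, 59, 90]
  [48, 23, 40, ∞, -∞, 43]
  [-∞, -∞, -∞, 6, ∞, -∞]
  [-∞, 91, 76, 45, -∞, ∞]
D(1):
  [∞, -∞, 39, 40, 61, 80]
  [-∞, ∞, -∞, 52, 2, -∞]
  [33, 8, ∞, 81, 59, 90]
  [48, 23, 40, ∞, 48, 48]
  [-∞, -∞, -∞, 6, ∞, -∞]
  [-∞, 91, 76, 45, -∞, ∞]
D(2):
  [∞, -∞, 39, 40, 61, 80]
  [-∞, ∞, -∞, 52, 2, -∞]
  [33, 8, ∞, 81, 59, 90]
  [48, 23, 40, ∞, 48, 48]
  [-∞, -∞, -∞, 6, ∞, -∞]
  [-∞, 91, 76, 52, 2, ∞]
D(3):
  [∞, 8, 39, 40, 61, 80]
  [-∞, ∞, -∞, 52, 2, -∞]
  [33, 8, ∞, 81, 59, 90]
  [48, 23, 40, ∞, 48, 48]
  [-∞, -∞, -∞, 6, ∞, -∞]
  [33, 91, 76, 76, 59, ∞]
D(4):
  [∞, 23, 40, 40, 61, 80]
  [48, ∞, 40, 52, 48, 48]
  [48, 23, ∞, 81, 59, 90]
  [48, 23, 40, ∞, 48, 48]
  [6, 6, 6, 6, ∞, 6]
  [48, 91, 76, 76, 59, ∞]
D(5):
  [∞, 23, 40, 40, 61, 80]
  [48, ∞, 40, 52, 48, 48]
  [48, 23, ∞, 81, 59, 90]
  [48, 23, 40, ∞, 48, 48]
  [6, 6, 6, 6, ∞, 6]
  [48, 91, 76, 76, 59, ∞]
D(6):
  [∞, 80, 76, 76, 61, 80]
  [48, ∞, 48, 52, 48, 48]
  [48, 90, ∞, 81, 59, 90]
  [48, 48, 48, ∞, 48, 48]
  [6, 6, 6, 6, ∞, 6]
  [48, 91, 76, 76, 59, ∞]
Answer: W* = [[∞, 80, 76, 76, 61, 80], [48, ∞, 48, 52, 48, 48], [48, 90, ∞, 81, 59, 90], [48, 48, 48, ∞, 48, 48], [6, 6, 6, 6, ∞, 6], [48, 91, 76, 76, 59, ∞]]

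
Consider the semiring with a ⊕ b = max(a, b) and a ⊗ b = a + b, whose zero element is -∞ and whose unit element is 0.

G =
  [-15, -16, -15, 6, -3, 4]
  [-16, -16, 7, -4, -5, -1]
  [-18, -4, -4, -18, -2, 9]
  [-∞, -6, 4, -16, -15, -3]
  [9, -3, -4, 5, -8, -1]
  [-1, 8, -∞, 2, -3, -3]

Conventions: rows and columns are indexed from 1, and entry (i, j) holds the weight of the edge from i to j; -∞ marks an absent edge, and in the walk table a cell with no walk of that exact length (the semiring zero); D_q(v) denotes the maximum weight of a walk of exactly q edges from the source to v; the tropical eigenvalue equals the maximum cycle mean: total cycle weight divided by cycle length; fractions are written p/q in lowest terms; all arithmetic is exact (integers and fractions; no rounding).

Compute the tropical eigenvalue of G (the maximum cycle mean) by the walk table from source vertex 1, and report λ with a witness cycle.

q=0: [0, -∞, -∞, -∞, -∞, -∞]
q=1: [-15, -16, -15, 6, -3, 4]
q=2: [6, 12, 10, 6, 1, 3]
q=3: [10, 11, 19, 12, 8, 19]
q=4: [18, 27, 18, 21, 17, 28]
q=5: [27, 36, 34, 30, 25, 27]
q=6: [34, 35, 43, 33, 32, 43]
Optimal cycle mean attained by: cycle 2->3->6->2, total 7 + 9 + 8, length 3.
Answer: λ = 8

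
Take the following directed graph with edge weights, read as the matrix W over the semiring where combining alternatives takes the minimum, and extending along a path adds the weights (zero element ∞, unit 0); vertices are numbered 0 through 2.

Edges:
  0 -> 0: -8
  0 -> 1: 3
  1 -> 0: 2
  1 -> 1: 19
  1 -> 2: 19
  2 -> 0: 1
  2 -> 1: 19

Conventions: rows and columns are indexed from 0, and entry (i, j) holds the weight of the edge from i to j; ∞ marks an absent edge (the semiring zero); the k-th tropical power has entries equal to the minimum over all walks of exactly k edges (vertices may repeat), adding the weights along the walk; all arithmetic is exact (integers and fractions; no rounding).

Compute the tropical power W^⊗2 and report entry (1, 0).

W^⊗2:
  [-16, -5, 22]
  [-6, 5, 38]
  [-7, 4, 38]
Key observation: the optimum is the walk 1->0->0, with weight 2 + (-8) = -6.
Optimal value attained by: walk 1->0->0.
Answer: (W^⊗2)[1][0] = -6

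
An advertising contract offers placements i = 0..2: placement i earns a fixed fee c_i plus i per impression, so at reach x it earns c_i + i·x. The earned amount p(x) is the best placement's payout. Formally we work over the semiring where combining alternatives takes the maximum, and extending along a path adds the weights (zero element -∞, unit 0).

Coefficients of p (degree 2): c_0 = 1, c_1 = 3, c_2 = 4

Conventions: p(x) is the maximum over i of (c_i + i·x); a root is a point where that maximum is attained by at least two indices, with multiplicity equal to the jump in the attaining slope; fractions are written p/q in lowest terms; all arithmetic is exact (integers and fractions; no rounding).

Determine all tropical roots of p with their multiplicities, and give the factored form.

hull edge (i=0, c=1) to (i=1, c=3): slope 2, span 1
hull edge (i=1, c=3) to (i=2, c=4): slope 1, span 1
Factored form: p(x) = 4 ⊗ (x ⊕ (-2)) ⊗ (x ⊕ (-1))
Answer: roots = -2 (mult 1), -1 (mult 1)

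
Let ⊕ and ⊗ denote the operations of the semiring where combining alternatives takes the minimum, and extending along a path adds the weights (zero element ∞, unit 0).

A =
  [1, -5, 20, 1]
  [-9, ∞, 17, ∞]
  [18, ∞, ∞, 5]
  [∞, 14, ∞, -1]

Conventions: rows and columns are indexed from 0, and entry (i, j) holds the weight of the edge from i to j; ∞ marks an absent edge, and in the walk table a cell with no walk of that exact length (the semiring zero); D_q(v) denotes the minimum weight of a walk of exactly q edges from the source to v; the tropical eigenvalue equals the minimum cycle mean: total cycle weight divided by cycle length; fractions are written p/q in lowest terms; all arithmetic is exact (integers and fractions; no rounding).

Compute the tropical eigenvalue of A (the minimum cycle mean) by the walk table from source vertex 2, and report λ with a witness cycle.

q=0: [∞, ∞, 0, ∞]
q=1: [18, ∞, ∞, 5]
q=2: [19, 13, 38, 4]
q=3: [4, 14, 30, 3]
q=4: [5, -1, 24, 2]
Optimal cycle mean attained by: cycle 0->1->0, total (-5) + (-9), length 2.
Answer: λ = -7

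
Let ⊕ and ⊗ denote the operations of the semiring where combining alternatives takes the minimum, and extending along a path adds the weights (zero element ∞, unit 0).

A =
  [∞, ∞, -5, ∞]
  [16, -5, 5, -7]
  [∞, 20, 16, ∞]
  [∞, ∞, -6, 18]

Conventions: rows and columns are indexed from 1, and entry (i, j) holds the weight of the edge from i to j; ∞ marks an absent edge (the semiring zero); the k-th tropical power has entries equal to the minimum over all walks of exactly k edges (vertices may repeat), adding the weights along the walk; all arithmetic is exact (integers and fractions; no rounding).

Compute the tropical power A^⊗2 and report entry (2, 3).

A^⊗2:
  [∞, 15, 11, ∞]
  [11, -10, -13, -12]
  [36, 15, 25, 13]
  [∞, 14, 10, 36]
Key observation: the optimum is the walk 2->4->3, with weight (-7) + (-6) = -13.
Optimal value attained by: walk 2->4->3.
Answer: (A^⊗2)[2][3] = -13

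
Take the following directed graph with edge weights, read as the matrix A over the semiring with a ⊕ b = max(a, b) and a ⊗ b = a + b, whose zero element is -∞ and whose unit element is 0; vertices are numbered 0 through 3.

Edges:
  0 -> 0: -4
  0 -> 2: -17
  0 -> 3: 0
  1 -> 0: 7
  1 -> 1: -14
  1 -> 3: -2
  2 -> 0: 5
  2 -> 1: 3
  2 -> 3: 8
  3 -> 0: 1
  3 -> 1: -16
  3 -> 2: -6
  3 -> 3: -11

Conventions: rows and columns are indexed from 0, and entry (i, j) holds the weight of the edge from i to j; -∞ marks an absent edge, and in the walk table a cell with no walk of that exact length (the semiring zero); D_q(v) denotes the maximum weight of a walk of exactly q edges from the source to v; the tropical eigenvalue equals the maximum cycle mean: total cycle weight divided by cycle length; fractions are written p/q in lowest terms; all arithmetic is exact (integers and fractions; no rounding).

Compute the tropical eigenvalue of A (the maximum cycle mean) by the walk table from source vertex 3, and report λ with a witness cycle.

q=0: [-∞, -∞, -∞, 0]
q=1: [1, -16, -6, -11]
q=2: [-1, -3, -16, 2]
q=3: [4, -13, -4, -1]
q=4: [1, -1, -7, 4]
Optimal cycle mean attained by: cycle 0->3->2->1->0, total 0 + (-6) + 3 + 7, length 4.
Answer: λ = 1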